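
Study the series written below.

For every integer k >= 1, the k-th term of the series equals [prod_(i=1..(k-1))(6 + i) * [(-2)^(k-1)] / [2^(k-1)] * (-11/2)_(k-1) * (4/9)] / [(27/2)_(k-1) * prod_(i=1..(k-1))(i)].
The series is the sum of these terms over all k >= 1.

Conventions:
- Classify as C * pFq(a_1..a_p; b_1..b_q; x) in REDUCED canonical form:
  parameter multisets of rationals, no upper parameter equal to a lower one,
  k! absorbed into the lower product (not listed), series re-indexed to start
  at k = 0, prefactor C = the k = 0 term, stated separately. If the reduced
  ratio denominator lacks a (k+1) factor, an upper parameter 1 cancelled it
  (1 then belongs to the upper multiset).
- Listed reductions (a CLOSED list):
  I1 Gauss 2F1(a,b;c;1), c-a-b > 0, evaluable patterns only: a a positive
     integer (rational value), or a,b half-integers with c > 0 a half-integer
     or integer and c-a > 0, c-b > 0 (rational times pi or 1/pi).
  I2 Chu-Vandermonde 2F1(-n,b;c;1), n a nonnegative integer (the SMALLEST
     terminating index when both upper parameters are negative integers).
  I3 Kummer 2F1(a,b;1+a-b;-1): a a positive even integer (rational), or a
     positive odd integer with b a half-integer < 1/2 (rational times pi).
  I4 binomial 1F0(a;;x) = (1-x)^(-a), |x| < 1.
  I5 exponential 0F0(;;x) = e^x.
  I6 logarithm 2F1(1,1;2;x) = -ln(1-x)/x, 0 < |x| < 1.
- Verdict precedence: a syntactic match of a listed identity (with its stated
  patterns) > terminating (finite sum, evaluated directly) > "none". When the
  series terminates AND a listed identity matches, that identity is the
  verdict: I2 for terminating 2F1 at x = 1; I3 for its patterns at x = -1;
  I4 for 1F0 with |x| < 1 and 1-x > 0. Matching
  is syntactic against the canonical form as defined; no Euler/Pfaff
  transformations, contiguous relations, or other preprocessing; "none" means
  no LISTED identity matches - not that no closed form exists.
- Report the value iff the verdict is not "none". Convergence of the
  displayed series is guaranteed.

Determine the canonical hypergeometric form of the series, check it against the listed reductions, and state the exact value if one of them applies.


This is 4/9 * 2F1(-11/2, 7; 27/2; -1) in reduced canonical form. Verdict: the Kummer evaluation I3 fires (x = -1; c = 27/2 equals 1+a-b for upper {-11/2, 7}: listed pattern). Exact value: (929553625/603979776) * pi.

First insight: with t_0 = 4/9, the two k-th powers (C = 4/9) combine into one argument.
Ratio: r(k) = (-1) * (k-11/2) (k+7) / [(k+27/2) (k+1)] - rational in k. x = (-1); t_0 = 4/9; negate the roots.


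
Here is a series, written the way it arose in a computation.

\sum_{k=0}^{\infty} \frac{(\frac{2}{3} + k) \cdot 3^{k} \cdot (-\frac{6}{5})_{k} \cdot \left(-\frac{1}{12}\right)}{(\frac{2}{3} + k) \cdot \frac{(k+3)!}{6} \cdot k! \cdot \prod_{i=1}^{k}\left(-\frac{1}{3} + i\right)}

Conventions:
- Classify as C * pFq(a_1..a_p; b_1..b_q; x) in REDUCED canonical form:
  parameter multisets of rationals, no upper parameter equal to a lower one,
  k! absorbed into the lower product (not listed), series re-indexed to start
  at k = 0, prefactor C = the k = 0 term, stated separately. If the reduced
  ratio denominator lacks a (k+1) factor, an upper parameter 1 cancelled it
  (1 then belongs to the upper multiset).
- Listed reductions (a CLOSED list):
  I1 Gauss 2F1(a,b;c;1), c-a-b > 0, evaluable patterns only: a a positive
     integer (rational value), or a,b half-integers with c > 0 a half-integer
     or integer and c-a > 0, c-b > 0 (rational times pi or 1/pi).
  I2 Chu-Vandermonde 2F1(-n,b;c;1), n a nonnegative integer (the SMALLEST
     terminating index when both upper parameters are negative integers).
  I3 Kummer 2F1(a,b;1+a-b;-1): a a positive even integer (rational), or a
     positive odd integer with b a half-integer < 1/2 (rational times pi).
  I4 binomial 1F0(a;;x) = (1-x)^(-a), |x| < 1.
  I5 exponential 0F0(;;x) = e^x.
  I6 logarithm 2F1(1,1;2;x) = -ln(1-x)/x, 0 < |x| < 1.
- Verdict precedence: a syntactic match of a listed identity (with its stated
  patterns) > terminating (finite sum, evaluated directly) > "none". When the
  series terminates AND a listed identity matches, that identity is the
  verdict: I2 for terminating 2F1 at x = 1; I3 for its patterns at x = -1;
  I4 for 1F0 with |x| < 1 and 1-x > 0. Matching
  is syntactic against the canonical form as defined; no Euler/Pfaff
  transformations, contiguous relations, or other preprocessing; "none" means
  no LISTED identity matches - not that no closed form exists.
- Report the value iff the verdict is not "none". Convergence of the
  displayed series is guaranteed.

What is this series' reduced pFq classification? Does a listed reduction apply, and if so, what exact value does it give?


Reduced: x = 3, 1F2, upper = {-\frac{6}{5}}, lower = {\frac{2}{3}, 4}, C = -\frac{1}{12}. Verdict: no listed reduction: x = 3 and upper {-\frac{6}{5}} fail every I1-I6 pattern.

The tell: with t_0 = -\frac{1}{12}, k + 2/3 divides numerator and denominator alike; C = -1/12, x = 3 after cancelling.
Term ratio: r(k) = 3 * (k-\frac{6}{5}) / [(k+\frac{2}{3}) (k+4) (k+1)] ; factor over Q: parameters, x = 3, and C = -\frac{1}{12}.


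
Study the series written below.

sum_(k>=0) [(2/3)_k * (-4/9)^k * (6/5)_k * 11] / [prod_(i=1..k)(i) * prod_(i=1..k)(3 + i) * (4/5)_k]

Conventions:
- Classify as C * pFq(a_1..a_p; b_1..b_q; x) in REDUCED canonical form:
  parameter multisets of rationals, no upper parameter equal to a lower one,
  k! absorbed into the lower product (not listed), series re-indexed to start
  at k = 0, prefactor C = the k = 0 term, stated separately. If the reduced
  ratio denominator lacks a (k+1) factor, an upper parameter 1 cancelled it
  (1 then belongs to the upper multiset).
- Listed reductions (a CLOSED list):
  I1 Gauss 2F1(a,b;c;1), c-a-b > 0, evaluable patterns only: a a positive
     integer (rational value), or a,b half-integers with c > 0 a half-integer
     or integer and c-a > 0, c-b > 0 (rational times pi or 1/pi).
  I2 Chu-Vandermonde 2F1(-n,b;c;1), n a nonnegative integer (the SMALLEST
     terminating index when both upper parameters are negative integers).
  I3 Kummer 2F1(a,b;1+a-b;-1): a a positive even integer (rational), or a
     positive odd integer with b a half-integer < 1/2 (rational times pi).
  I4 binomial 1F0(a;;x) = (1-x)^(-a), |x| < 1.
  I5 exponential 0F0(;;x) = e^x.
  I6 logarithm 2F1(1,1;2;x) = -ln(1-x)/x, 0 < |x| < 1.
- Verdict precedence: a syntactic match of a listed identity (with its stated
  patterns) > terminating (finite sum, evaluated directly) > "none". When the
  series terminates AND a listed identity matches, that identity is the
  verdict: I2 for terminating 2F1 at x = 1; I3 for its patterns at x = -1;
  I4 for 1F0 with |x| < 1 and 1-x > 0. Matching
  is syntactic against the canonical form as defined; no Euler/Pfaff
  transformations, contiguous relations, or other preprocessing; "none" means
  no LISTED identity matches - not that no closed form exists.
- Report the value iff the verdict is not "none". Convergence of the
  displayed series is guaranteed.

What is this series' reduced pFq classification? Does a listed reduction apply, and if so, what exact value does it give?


Reduced: x = -4/9, 2F2, upper = {2/3, 6/5}, lower = {4/5, 4}, C = 11. Verdict: none. Every listed pattern misses the 2F2 form at -4/9, upper {2/3, 6/5}.

The tell: t_0 being 11, the lower running product (prefactor 11) is a rising factorial.
Adjacent-term ratio: r(k) = (-4/9) * (k+2/3) (k+6/5) / [(k+4/5) (k+4) (k+1)] - rational; roots negated = parameters, x = (-4/9), C = 11.


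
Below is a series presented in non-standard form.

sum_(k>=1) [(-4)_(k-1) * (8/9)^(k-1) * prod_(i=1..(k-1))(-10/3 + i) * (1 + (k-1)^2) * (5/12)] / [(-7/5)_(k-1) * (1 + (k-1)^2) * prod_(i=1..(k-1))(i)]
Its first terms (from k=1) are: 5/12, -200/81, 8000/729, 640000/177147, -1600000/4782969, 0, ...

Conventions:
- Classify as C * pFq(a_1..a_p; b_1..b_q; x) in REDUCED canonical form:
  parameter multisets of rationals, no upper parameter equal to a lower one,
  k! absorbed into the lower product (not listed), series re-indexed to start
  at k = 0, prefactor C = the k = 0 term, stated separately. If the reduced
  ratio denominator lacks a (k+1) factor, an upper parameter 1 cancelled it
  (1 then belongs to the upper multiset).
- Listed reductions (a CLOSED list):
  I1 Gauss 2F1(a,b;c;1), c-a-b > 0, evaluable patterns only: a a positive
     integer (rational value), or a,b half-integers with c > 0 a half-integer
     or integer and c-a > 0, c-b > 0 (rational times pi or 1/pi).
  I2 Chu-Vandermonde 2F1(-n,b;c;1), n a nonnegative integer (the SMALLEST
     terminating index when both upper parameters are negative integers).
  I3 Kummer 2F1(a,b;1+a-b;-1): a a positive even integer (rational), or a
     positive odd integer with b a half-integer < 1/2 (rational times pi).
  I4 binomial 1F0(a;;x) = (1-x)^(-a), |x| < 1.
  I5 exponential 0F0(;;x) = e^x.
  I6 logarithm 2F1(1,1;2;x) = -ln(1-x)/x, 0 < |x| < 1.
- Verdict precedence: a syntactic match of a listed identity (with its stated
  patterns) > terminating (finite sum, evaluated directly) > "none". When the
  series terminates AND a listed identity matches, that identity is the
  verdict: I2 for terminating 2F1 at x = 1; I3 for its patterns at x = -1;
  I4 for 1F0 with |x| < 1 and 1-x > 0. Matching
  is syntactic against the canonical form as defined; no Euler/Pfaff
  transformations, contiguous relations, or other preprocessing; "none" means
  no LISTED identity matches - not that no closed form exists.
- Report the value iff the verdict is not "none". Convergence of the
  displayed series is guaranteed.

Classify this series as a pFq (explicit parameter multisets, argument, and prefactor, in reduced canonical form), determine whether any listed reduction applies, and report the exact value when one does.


Prefactor 5/12, argument 8/9: 2F1 with upper {-4, -7/3} over lower {-7/5}. Verdict: terminating. (-4)_k vanishes past k = 4, leaving a 5-term sum, computed directly. Hence: 233404415/19131876.

Structural cue: t_0 = 5/12 here, and striking the common factor k^2 + 1 reduces the term (C = 5/12).
Step ratio: r(k) = (8/9) * (k-4) (k-7/3) / [(k-7/5) (k+1)] - poly over poly, x = (8/9) from leading terms; C = 5/12 at k = 0.


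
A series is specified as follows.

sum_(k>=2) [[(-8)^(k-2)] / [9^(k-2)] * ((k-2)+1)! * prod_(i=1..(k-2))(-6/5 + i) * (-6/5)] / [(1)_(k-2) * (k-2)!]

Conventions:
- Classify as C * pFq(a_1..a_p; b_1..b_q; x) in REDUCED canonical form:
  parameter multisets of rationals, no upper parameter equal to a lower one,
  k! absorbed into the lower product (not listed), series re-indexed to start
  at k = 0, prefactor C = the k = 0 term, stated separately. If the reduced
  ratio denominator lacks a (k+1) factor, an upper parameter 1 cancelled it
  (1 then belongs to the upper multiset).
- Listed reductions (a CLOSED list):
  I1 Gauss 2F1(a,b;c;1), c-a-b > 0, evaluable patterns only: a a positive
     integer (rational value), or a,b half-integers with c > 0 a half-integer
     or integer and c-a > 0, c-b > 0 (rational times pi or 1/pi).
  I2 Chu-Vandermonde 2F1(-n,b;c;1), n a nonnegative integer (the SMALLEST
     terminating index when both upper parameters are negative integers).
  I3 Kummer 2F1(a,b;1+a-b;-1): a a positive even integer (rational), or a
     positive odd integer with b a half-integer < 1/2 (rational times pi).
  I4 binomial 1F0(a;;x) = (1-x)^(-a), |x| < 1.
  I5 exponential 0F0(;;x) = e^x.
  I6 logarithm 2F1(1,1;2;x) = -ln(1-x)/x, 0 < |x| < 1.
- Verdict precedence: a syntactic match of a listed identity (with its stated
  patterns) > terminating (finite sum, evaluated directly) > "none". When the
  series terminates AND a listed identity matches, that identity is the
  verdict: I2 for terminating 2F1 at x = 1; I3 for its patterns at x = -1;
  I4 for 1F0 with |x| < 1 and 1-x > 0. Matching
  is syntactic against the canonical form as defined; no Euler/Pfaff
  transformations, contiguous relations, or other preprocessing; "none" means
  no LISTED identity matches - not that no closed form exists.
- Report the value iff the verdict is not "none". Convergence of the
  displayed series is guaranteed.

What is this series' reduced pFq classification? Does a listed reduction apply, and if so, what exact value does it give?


x = -8/9 here; the reduced form reads 2F1, upper {-1/5, 2}, lower {1}, C = -6/5. Verdict: none. No listed pattern accepts 2F1(-1/5, 2; 1; -8/9).

Key step: t_0 = -6/5 here, and the two geometric factors (C = -6/5, x = -8/9) combine into one argument.
Step ratio: r(k) = (-8/9) * (k-1/5) (k+2) / [(k+1) (k+1)] - rational; roots negated = parameters, x = (-8/9), C = -6/5.


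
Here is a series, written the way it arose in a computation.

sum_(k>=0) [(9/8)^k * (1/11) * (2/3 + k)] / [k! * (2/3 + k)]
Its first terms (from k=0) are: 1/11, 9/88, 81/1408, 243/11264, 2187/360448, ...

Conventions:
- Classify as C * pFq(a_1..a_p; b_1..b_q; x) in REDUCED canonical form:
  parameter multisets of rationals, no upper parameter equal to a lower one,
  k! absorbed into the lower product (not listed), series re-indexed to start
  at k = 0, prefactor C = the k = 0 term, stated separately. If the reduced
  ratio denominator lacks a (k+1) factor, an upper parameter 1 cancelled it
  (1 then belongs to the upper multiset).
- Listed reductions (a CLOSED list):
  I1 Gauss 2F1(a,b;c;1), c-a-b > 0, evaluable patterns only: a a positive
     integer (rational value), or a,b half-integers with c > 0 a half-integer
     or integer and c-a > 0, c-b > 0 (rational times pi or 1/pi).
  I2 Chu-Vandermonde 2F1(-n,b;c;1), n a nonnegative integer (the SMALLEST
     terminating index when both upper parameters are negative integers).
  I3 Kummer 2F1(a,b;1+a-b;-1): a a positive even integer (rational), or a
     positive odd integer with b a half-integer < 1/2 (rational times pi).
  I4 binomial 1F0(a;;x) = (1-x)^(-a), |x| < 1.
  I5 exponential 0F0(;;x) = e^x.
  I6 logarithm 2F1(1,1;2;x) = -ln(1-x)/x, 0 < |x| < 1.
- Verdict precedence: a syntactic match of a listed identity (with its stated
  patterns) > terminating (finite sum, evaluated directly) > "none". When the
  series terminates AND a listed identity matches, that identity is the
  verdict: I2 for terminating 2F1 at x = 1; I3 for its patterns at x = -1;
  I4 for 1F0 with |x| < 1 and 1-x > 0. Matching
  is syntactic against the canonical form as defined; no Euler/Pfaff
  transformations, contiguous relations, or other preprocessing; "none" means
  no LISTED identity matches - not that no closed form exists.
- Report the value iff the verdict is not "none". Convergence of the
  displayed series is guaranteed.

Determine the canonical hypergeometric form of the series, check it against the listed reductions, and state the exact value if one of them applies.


Reduced: x = 9/8, 0F0, upper = {-}, lower = {-}, C = 1/11. Verdict (x = 9/8): the exponential series (I5) applies (the 0F0 exponential series at x = 9/8). Value: (1/11) * e^(9/8).

Structural cue: t_0 being 1/11, striking the common factor k + 2/3 reduces the term (prefactor 1/11).
Ratio: r(k) = (9/8) * 1 / [(k+1)] - rational; roots negated = parameters, x = (9/8), C = 1/11.


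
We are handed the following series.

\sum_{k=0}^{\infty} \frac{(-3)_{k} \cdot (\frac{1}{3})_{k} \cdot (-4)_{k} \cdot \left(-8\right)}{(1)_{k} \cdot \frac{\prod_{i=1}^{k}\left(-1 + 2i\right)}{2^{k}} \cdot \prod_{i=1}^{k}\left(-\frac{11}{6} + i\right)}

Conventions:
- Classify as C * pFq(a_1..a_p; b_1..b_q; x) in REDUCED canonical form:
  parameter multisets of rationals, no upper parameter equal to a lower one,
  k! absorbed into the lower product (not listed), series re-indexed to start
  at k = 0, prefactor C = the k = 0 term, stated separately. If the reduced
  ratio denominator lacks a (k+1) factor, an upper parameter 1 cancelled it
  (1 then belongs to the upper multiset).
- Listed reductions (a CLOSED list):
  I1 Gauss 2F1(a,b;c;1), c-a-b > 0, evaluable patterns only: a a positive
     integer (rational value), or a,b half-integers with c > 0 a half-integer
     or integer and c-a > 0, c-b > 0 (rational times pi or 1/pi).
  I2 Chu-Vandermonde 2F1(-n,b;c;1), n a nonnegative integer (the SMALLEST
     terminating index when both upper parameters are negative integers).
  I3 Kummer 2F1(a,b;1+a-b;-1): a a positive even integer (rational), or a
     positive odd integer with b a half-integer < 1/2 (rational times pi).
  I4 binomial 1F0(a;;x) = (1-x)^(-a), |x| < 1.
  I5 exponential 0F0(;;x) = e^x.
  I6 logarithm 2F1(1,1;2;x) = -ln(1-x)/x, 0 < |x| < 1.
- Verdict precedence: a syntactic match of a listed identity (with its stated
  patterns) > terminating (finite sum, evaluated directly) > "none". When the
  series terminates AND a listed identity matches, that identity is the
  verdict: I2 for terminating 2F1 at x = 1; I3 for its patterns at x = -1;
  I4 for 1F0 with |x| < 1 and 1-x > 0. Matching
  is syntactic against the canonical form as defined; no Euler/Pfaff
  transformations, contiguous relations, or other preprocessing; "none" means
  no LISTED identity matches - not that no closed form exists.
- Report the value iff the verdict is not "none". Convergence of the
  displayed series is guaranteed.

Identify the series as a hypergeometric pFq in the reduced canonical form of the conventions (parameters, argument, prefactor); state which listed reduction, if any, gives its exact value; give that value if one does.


Key observation: from the first term -8: the lower odd product (prefactor -8) is 2^k (1/2)_k.
Ratio: r(k) = 1 * (k-4) (k-3) (k+\frac{1}{3}) / [(k-\frac{5}{6}) (k+\frac{1}{2}) (k+1)] - poly over poly, x = 1 from leading terms; C = -8 at k = 0.

Classification (C = -8): 3F2 with upper {-4, -3, \frac{1}{3}}, lower {-\frac{5}{6}, \frac{1}{2}}, argument x = 1. Verdict: terminating - upper -3 stops the sum at k = 3; the 4 terms are added exactly. Hence: \frac{48824}{25}.


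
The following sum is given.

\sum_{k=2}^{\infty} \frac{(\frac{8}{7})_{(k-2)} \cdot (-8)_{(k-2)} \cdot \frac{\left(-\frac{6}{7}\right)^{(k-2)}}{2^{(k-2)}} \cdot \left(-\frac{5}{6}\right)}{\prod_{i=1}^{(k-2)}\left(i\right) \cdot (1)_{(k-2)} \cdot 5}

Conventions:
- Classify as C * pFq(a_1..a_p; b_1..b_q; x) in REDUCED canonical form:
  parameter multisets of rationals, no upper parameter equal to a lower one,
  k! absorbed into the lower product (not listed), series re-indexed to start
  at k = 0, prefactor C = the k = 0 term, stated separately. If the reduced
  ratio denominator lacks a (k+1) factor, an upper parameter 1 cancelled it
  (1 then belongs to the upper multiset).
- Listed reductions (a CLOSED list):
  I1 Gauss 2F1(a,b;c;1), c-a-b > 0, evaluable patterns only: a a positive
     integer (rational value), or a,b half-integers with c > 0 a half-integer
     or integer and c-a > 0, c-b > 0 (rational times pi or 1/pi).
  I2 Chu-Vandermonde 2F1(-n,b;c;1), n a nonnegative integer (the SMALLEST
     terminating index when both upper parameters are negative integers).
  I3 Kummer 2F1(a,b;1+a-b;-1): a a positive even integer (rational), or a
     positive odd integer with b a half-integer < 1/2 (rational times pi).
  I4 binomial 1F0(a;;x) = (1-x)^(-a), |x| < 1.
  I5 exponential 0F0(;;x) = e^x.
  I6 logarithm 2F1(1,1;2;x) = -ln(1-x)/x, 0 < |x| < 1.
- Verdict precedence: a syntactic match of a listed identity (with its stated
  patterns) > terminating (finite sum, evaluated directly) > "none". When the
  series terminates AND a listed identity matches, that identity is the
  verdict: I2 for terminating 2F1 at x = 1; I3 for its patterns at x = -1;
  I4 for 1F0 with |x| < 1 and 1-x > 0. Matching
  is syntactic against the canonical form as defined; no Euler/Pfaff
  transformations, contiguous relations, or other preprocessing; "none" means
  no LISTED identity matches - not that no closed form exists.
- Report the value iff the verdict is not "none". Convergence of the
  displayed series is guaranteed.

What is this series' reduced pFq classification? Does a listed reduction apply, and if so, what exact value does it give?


Reduced: x = -\frac{3}{7}, 2F1, upper = {-8, \frac{8}{7}}, lower = {1}, C = -\frac{1}{6}. Verdict: terminating at k = 8: the factor (-8)_k kills every later term; summing the 9 survivors is exact. Sum: -\frac{2487897683094473}{697891541961621}.

The tell: with t_0 = -\frac{1}{6}, the two k-th powers (C = -1/6) combine into one argument.
Term ratio: r(k) = -\frac{3}{7} * (k-8) (k+\frac{8}{7}) / [(k+1) (k+1)] ; factor over Q: parameters, x = -\frac{3}{7}, and C = -\frac{1}{6}.


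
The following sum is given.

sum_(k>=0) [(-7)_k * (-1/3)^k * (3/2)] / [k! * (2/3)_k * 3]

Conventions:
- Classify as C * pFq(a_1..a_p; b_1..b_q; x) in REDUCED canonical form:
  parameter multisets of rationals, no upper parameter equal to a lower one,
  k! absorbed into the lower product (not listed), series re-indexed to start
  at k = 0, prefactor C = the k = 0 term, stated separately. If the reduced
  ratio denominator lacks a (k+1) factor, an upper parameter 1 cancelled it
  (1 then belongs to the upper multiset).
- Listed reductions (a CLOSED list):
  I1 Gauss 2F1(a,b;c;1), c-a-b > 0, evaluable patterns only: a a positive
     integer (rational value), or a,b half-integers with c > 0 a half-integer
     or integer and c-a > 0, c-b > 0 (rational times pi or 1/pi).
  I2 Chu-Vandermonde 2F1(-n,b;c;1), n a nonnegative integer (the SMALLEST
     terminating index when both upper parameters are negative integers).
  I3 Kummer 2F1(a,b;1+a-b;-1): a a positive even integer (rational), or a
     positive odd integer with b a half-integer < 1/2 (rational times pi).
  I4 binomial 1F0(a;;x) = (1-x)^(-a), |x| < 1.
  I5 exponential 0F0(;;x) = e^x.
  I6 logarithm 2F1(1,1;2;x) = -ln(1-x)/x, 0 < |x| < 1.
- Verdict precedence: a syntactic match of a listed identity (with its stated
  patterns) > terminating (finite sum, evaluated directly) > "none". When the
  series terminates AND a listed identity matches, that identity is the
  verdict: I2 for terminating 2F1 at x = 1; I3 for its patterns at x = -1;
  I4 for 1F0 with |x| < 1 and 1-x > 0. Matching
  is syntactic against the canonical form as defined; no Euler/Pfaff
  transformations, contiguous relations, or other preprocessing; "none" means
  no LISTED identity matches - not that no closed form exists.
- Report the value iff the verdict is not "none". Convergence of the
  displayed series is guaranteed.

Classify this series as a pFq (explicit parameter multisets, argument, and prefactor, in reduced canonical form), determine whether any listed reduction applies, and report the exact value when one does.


x = -1/3 here; the reduced form reads 1F1, upper {-7}, lower {2/3}, C = 1/2. Verdict: terminating - no listed pattern fits, but -7 in the upper list cuts the series at k = 7; direct evaluation. Hence: 29652561/8377600.

First insight: x = (-1/3) and the constant factors (prefactor 1/2) combine into one prefactor.
Adjacent-term ratio: r(k) = (-1/3) * (k-7) / [(k+2/3) (k+1)] - rational in k. x = (-1/3); t_0 = 1/2; negate the roots.


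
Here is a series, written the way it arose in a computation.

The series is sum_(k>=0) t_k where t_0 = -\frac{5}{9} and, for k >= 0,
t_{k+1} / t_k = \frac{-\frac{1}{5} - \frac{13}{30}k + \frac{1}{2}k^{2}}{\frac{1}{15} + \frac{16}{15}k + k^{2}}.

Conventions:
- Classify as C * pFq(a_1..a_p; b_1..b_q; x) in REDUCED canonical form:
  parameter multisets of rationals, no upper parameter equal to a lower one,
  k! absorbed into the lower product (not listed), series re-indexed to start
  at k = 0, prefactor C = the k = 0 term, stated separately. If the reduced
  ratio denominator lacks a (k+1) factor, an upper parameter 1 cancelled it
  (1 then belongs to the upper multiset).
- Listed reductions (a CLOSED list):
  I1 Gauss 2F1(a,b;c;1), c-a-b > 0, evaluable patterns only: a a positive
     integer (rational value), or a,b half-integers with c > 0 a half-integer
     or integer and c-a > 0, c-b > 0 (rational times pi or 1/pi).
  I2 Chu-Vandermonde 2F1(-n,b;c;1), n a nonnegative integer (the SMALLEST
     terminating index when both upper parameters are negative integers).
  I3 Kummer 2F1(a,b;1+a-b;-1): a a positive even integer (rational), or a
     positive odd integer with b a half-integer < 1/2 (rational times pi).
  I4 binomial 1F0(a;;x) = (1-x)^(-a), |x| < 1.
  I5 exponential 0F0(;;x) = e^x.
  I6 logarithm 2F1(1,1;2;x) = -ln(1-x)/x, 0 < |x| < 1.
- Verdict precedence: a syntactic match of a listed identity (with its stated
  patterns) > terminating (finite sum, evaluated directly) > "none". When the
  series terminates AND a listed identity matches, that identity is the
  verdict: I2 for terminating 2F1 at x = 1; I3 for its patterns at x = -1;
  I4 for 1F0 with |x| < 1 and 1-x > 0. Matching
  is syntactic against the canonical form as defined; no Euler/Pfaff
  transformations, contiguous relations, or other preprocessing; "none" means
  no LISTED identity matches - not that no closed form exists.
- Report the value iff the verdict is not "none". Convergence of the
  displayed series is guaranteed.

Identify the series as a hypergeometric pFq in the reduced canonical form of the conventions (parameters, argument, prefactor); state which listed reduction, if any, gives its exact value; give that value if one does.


With C = -\frac{5}{9}: the canonical form is 2F1(-\frac{6}{5}, \frac{1}{3}; \frac{1}{15}; \frac{1}{2}). Verdict: none. A 2F1 with upper {-\frac{6}{5}, \frac{1}{3}} fits none of I1-I6 at x = \frac{1}{2}; the sum runs forever.

Structural cue: x = \frac{1}{2} and factor the ratio over Q (C = -5/9): negated roots = parameters.
Consecutive-term ratio: r(k) = \frac{1}{2} * (k-\frac{6}{5}) (k+\frac{1}{3}) / [(k+\frac{1}{15}) (k+1)] - poly over poly, x = \frac{1}{2} from leading terms; C = -\frac{5}{9} at k = 0.


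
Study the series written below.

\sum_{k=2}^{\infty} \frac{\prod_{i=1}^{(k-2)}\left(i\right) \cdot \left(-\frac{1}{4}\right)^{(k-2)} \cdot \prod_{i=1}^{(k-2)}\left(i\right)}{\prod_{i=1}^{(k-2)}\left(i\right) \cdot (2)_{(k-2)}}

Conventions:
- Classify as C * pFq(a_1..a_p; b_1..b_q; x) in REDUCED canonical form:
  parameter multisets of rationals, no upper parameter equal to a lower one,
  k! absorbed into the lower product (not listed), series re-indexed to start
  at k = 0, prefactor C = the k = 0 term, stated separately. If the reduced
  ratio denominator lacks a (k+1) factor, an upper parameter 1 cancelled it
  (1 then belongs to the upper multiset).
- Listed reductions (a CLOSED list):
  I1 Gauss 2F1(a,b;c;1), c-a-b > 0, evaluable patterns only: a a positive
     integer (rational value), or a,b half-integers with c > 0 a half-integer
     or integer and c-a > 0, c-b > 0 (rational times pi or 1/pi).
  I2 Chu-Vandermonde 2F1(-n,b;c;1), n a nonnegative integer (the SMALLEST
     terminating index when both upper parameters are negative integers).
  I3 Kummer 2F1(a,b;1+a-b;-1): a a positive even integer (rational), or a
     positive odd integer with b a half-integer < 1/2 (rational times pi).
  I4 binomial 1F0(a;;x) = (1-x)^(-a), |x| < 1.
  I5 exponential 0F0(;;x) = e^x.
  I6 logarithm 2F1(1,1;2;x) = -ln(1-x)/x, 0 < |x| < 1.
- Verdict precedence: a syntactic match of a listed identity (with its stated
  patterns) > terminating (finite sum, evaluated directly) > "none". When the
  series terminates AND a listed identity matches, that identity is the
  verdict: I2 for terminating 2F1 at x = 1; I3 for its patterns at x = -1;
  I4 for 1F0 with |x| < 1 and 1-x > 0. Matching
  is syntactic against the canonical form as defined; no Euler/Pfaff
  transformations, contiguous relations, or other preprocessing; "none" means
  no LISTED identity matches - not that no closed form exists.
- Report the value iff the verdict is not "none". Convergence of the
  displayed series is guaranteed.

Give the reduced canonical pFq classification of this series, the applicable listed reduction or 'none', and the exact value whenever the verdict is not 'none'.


First insight: with t_0 = 1, the running product (prefactor 1) telescopes to a rising factorial.
Step ratio: r(k) = -\frac{1}{4} * (k+1) (k+1) / [(k+2) (k+1)] - rational in k. x = -\frac{1}{4}; t_0 = 1; negate the roots.

The series (x = -\frac{1}{4}) is 2F1: upper {1, 1}, lower {2}, prefactor 1. Verdict: the I6 logarithm reduction fires (the logarithm: parameters (1,1;2), x = -\frac{1}{4}). Its exact value is 4 \cdot \ln\left(\frac{5}{4}\right).


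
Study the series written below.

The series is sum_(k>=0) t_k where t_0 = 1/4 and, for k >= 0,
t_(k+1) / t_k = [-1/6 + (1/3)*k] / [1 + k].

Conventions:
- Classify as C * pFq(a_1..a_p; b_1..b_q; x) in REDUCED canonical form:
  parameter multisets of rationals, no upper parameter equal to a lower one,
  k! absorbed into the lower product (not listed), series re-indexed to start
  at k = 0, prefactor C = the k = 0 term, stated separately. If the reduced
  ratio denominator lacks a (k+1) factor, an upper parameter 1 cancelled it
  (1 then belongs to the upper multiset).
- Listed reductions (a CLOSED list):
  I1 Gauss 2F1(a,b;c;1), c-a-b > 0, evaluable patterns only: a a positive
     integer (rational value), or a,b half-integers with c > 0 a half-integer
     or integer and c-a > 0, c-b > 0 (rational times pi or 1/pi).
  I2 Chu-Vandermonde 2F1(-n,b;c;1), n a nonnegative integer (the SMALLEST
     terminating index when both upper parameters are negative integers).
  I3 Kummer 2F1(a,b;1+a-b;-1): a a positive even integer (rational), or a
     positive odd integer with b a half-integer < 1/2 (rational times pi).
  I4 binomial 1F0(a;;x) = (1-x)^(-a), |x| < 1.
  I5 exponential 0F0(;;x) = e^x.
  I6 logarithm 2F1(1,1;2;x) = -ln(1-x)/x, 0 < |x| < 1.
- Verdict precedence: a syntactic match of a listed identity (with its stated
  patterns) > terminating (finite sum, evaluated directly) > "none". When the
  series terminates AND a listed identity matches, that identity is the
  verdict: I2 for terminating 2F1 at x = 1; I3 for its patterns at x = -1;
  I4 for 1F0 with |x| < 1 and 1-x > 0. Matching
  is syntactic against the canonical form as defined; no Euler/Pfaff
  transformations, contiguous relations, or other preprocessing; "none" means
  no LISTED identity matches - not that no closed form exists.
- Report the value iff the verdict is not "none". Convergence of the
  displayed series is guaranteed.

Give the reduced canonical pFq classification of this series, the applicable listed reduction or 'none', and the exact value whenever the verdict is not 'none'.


Reduced: x = 1/3, 1F0, upper = {-1/2}, lower = {-}, C = 1/4. Verdict: the binomial series (I4) applies (the 1F0 binomial series: exponent 1/2, x = 1/3). Its exact value is (1/4) * (2/3)^(1/2).

First insight: with t_0 = 1/4, roots of the ratio polynomials (prefactor 1/4) are the negated parameters.
Ratio: r(k) = (1/3) * (k-1/2) / [(k+1)] - poly over poly, x = (1/3) from leading terms; C = 1/4 at k = 0.


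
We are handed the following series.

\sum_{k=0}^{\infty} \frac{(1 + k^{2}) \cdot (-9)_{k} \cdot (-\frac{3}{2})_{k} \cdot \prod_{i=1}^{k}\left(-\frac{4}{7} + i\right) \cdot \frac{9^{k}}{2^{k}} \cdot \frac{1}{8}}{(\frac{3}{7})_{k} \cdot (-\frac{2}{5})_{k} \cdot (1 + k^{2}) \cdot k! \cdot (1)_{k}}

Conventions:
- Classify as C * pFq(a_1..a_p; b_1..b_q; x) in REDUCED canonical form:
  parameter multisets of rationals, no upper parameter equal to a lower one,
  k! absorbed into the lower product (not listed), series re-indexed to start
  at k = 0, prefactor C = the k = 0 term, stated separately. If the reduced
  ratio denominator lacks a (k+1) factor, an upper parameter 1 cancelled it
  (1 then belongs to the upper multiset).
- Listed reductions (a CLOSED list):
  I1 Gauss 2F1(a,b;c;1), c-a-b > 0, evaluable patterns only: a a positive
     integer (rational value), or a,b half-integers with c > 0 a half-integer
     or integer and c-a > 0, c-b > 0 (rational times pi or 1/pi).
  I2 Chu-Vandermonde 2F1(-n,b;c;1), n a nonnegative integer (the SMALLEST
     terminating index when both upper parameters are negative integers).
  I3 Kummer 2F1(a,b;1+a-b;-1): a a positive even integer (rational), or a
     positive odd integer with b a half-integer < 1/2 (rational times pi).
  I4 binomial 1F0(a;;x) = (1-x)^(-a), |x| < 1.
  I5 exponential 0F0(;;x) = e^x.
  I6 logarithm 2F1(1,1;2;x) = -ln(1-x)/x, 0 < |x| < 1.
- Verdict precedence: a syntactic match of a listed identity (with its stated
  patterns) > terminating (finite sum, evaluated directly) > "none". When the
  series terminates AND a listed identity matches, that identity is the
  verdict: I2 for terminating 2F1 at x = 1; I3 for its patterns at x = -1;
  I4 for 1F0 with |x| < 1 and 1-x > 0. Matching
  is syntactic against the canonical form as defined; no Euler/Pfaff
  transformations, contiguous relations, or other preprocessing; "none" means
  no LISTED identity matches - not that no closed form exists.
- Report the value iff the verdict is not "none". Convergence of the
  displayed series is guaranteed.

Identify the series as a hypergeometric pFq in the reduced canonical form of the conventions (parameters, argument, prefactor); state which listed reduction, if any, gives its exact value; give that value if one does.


At argument \frac{9}{2}: a 2F2 with upper {-9, -\frac{3}{2}}, lower {-\frac{2}{5}, 1}, scaled by C = \frac{1}{8}. Verdict: terminating - no listed pattern fits, but -9 in the upper list cuts the series at k = 9; direct evaluation. Value: -\frac{249570346249842431}{2732767431360512}.

Key observation: t_0 being \frac{1}{8}, striking the common factor k^2 + 1 reduces the term (C = 1/8).
Term ratio: r(k) = \frac{9}{2} * (k-9) (k-\frac{3}{2}) / [(k-\frac{2}{5}) (k+1) (k+1)] - rational in k, leading ratio \frac{9}{2}; with t_0 = \frac{1}{8}, classification follows.


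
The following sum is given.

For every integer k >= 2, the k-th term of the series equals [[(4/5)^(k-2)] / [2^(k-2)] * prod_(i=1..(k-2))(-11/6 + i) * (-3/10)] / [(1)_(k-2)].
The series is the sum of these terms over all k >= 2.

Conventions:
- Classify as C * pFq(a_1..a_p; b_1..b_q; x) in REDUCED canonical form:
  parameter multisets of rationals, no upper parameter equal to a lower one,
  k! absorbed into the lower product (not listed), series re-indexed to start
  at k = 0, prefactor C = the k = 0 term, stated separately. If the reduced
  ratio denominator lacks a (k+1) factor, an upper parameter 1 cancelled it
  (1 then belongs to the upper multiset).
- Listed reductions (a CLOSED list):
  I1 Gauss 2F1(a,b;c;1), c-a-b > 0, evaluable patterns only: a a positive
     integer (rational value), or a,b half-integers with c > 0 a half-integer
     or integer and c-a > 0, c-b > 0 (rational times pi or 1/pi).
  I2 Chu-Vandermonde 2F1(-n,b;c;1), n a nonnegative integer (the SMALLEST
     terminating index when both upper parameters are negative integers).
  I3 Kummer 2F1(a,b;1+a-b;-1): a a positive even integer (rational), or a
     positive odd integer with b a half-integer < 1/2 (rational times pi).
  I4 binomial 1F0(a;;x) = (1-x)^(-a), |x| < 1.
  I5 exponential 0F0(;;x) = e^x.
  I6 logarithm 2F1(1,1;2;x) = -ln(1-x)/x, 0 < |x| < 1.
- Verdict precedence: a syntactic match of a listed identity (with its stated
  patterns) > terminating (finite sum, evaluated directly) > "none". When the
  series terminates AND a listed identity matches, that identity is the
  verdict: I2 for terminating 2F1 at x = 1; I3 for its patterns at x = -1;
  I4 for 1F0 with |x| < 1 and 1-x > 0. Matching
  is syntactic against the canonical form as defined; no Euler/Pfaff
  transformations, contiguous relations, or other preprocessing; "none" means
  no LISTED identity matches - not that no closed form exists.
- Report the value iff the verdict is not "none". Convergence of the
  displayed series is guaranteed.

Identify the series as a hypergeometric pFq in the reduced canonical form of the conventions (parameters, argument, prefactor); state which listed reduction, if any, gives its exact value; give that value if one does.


At argument 2/5: a 1F0 with upper {-5/6}, lower {-}, scaled by C = -3/10. Verdict: this is the binomial series (I4) (the 1F0 binomial series: exponent 5/6, x = 2/5). Value: (-3/10) * (3/5)^(5/6).

First insight: x = (2/5) and the two k-th powers (C = -3/10, x = 2/5) combine into one argument.
Term ratio: r(k) = (2/5) * (k-5/6) / [(k+1)] - poly over poly, x = (2/5) from leading terms; C = -3/10 at k = 0.


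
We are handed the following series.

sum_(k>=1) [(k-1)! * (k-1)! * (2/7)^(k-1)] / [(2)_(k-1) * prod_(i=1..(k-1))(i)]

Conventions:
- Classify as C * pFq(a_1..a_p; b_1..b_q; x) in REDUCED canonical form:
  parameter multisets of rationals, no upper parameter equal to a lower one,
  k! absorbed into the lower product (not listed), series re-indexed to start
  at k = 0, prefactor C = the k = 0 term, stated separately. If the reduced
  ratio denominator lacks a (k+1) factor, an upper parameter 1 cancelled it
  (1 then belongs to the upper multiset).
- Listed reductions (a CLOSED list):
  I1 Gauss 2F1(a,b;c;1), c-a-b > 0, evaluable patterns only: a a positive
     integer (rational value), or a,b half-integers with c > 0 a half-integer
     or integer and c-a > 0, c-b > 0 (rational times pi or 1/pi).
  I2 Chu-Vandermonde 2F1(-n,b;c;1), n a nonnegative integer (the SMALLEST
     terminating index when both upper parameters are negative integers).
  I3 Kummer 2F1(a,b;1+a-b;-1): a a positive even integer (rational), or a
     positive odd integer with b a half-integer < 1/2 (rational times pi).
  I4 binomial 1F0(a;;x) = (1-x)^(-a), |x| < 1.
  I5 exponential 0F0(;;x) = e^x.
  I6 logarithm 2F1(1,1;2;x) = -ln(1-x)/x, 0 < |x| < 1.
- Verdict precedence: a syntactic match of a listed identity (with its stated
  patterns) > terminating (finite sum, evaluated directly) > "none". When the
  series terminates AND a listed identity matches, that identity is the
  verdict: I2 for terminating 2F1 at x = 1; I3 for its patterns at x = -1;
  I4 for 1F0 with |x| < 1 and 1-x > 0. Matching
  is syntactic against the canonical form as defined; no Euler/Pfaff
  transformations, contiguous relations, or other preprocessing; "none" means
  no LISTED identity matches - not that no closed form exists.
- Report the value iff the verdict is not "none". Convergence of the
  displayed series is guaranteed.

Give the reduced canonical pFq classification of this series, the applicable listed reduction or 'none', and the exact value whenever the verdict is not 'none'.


At argument 2/7: a 2F1 with upper {1, 1}, lower {2}, scaled by C = 1. Verdict: this is the I6 logarithm reduction (the logarithm: parameters (1,1;2), x = 2/7). Its exact value is (-7/2) * ln(5/7).

First insight: t_0 being 1, the factorial ratio (C = 1, x = 2/7) (k+a-1)!/(a-1)! is a rising factorial (a)_k.
Adjacent-term ratio: r(k) = (2/7) * (k+1) (k+1) / [(k+2) (k+1)] - rational in k. x = (2/7); t_0 = 1; negate the roots.


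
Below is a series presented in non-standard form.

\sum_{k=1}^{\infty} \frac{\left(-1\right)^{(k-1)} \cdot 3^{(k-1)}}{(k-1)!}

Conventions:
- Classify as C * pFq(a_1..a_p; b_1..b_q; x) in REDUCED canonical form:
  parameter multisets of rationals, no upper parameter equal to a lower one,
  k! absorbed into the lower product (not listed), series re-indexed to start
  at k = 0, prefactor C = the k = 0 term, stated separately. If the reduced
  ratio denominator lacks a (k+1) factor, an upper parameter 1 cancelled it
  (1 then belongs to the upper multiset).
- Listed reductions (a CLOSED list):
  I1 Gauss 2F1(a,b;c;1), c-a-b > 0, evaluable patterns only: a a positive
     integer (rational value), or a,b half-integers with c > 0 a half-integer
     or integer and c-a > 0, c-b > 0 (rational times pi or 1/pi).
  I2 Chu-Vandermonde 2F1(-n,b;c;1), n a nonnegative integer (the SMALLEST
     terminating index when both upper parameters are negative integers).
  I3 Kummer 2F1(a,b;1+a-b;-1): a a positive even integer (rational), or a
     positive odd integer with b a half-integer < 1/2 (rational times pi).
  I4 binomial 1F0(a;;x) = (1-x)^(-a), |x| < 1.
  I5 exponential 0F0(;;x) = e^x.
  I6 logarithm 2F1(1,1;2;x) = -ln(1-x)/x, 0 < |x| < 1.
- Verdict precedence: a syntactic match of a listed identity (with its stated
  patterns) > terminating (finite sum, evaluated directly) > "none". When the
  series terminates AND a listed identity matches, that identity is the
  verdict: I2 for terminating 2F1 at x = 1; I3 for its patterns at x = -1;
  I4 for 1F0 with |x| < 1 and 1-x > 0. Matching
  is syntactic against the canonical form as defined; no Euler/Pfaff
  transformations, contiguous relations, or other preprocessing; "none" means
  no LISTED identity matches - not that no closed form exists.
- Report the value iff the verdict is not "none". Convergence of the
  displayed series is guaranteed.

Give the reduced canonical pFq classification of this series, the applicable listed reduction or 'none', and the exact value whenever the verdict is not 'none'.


At argument -3: a 0F0 with upper {-}, lower {-}, scaled by C = 1. Verdict (x = -3): exponential (I5) applies (the 0F0 exponential series at x = -3). Hence: e^{-3}.

The tell: t_0 being 1, the (-1)^k factor (prefactor 1) folds into the argument's sign.
Ratio: r(k) = -3 * 1 / [(k+1)] - poly over poly, x = -3 from leading terms; C = 1 at k = 0.
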